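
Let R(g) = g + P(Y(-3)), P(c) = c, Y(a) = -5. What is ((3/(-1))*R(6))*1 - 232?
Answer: -235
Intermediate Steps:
R(g) = -5 + g (R(g) = g - 5 = -5 + g)
((3/(-1))*R(6))*1 - 232 = ((3/(-1))*(-5 + 6))*1 - 232 = ((3*(-1))*1)*1 - 232 = -3*1*1 - 232 = -3*1 - 232 = -3 - 232 = -235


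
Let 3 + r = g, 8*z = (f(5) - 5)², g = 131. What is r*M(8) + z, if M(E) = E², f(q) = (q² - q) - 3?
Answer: 8210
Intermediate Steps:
f(q) = -3 + q² - q
z = 18 (z = ((-3 + 5² - 1*5) - 5)²/8 = ((-3 + 25 - 5) - 5)²/8 = (17 - 5)²/8 = (⅛)*12² = (⅛)*144 = 18)
r = 128 (r = -3 + 131 = 128)
r*M(8) + z = 128*8² + 18 = 128*64 + 18 = 8192 + 18 = 8210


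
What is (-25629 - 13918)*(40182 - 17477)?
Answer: -897914635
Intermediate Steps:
(-25629 - 13918)*(40182 - 17477) = -39547*22705 = -897914635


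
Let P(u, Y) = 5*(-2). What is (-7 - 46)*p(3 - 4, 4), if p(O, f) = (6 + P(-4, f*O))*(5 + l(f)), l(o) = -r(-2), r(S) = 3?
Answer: 424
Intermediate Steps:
P(u, Y) = -10
l(o) = -3 (l(o) = -1*3 = -3)
p(O, f) = -8 (p(O, f) = (6 - 10)*(5 - 3) = -4*2 = -8)
(-7 - 46)*p(3 - 4, 4) = (-7 - 46)*(-8) = -53*(-8) = 424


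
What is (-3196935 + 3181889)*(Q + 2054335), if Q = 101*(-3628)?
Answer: -25396248722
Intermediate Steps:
Q = -366428
(-3196935 + 3181889)*(Q + 2054335) = (-3196935 + 3181889)*(-366428 + 2054335) = -15046*1687907 = -25396248722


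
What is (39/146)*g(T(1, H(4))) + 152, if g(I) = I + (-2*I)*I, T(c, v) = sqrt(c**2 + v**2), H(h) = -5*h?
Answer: -4543/73 + 39*sqrt(401)/146 ≈ -56.884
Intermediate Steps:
g(I) = I - 2*I**2
(39/146)*g(T(1, H(4))) + 152 = (39/146)*(sqrt(1**2 + (-5*4)**2)*(1 - 2*sqrt(1**2 + (-5*4)**2))) + 152 = (39*(1/146))*(sqrt(1 + (-20)**2)*(1 - 2*sqrt(1 + (-20)**2))) + 152 = 39*(sqrt(1 + 400)*(1 - 2*sqrt(1 + 400)))/146 + 152 = 39*(sqrt(401)*(1 - 2*sqrt(401)))/146 + 152 = 39*sqrt(401)*(1 - 2*sqrt(401))/146 + 152 = 152 + 39*sqrt(401)*(1 - 2*sqrt(401))/146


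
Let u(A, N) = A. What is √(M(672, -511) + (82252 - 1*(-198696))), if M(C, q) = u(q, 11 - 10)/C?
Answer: √161825610/24 ≈ 530.04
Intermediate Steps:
M(C, q) = q/C
√(M(672, -511) + (82252 - 1*(-198696))) = √(-511/672 + (82252 - 1*(-198696))) = √(-511*1/672 + (82252 + 198696)) = √(-73/96 + 280948) = √(26970935/96) = √161825610/24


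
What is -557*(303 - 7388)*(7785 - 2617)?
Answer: 20394710960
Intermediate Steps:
-557*(303 - 7388)*(7785 - 2617) = -(-3946345)*5168 = -557*(-36615280) = 20394710960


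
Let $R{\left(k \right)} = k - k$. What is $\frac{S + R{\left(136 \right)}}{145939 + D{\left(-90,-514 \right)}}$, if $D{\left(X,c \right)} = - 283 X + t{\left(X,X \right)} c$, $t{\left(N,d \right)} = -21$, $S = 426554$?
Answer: $\frac{426554}{182203} \approx 2.3411$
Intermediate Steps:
$D{\left(X,c \right)} = - 283 X - 21 c$
$R{\left(k \right)} = 0$
$\frac{S + R{\left(136 \right)}}{145939 + D{\left(-90,-514 \right)}} = \frac{426554 + 0}{145939 - -36264} = \frac{426554}{145939 + \left(25470 + 10794\right)} = \frac{426554}{145939 + 36264} = \frac{426554}{182203}$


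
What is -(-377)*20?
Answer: 7540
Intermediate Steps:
-(-377)*20 = -13*(-580) = 7540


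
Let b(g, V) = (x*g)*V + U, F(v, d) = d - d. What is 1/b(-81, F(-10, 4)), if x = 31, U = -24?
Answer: -1/24 ≈ -0.041667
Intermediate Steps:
F(v, d) = 0
b(g, V) = -24 + 31*V*g (b(g, V) = (31*g)*V - 24 = 31*V*g - 24 = -24 + 31*V*g)
1/b(-81, F(-10, 4)) = 1/(-24 + 31*0*(-81)) = 1/(-24 + 0) = 1/(-24) = -1/24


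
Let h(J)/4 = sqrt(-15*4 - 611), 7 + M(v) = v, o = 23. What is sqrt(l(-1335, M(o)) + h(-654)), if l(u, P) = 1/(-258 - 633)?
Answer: sqrt(-11 + 39204*I*sqrt(671))/99 ≈ 7.1977 + 7.1978*I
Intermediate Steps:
M(v) = -7 + v
l(u, P) = -1/891 (l(u, P) = 1/(-891) = -1/891)
h(J) = 4*I*sqrt(671) (h(J) = 4*sqrt(-15*4 - 611) = 4*sqrt(-60 - 611) = 4*sqrt(-671) = 4*(I*sqrt(671)) = 4*I*sqrt(671))
sqrt(l(-1335, M(o)) + h(-654)) = sqrt(-1/891 + 4*I*sqrt(671))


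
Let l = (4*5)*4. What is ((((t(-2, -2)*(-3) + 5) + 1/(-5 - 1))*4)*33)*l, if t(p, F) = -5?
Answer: 209440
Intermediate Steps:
l = 80 (l = 20*4 = 80)
((((t(-2, -2)*(-3) + 5) + 1/(-5 - 1))*4)*33)*l = ((((-5*(-3) + 5) + 1/(-5 - 1))*4)*33)*80 = ((((15 + 5) + 1/(-6))*4)*33)*80 = (((20 - 1/6)*4)*33)*80 = (((119/6)*4)*33)*80 = ((238/3)*33)*80 = 2618*80 = 209440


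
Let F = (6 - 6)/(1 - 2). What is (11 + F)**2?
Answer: 121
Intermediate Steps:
F = 0 (F = 0/(-1) = 0*(-1) = 0)
(11 + F)**2 = (11 + 0)**2 = 11**2 = 121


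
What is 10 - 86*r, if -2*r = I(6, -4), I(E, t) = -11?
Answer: -463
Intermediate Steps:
r = 11/2 (r = -1/2*(-11) = 11/2 ≈ 5.5000)
10 - 86*r = 10 - 86*11/2 = 10 - 473 = -463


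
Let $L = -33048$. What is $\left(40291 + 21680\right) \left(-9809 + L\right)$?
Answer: $-2655891147$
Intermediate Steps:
$\left(40291 + 21680\right) \left(-9809 + L\right) = \left(40291 + 21680\right) \left(-9809 - 33048\right) = 61971 \left(-42857\right) = -2655891147$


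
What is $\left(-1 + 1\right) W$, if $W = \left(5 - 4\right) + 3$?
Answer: $0$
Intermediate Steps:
$W = 4$ ($W = 1 + 3 = 4$)
$\left(-1 + 1\right) W = \left(-1 + 1\right) 4 = 0 \cdot 4 = 0$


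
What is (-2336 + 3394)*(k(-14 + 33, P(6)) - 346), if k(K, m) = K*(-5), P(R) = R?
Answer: -466578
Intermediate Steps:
k(K, m) = -5*K
(-2336 + 3394)*(k(-14 + 33, P(6)) - 346) = (-2336 + 3394)*(-5*(-14 + 33) - 346) = 1058*(-5*19 - 346) = 1058*(-95 - 346) = 1058*(-441) = -466578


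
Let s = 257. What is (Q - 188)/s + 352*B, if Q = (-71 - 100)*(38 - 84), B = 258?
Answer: 23347390/257 ≈ 90846.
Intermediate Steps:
Q = 7866 (Q = -171*(-46) = 7866)
(Q - 188)/s + 352*B = (7866 - 188)/257 + 352*258 = 7678*(1/257) + 90816 = 7678/257 + 90816 = 23347390/257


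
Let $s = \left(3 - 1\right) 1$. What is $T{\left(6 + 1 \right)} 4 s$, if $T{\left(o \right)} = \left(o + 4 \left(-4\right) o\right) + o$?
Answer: $-784$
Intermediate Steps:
$s = 2$ ($s = 2 \cdot 1 = 2$)
$T{\left(o \right)} = - 14 o$ ($T{\left(o \right)} = \left(o - 16 o\right) + o = - 15 o + o = - 14 o$)
$T{\left(6 + 1 \right)} 4 s = - 14 \left(6 + 1\right) 4 \cdot 2 = \left(-14\right) 7 \cdot 4 \cdot 2 = \left(-98\right) 4 \cdot 2 = \left(-392\right) 2 = -784$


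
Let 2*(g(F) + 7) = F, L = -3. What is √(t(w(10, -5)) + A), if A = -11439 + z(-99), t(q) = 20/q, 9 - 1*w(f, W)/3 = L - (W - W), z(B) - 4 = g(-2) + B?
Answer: I*√103873/3 ≈ 107.43*I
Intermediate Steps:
g(F) = -7 + F/2
z(B) = -4 + B (z(B) = 4 + ((-7 + (½)*(-2)) + B) = 4 + ((-7 - 1) + B) = 4 + (-8 + B) = -4 + B)
w(f, W) = 36 (w(f, W) = 27 - 3*(-3 - (W - W)) = 27 - 3*(-3 - 1*0) = 27 - 3*(-3 + 0) = 27 - 3*(-3) = 27 + 9 = 36)
A = -11542 (A = -11439 + (-4 - 99) = -11439 - 103 = -11542)
√(t(w(10, -5)) + A) = √(20/36 - 11542) = √(20*(1/36) - 11542) = √(5/9 - 11542) = √(-103873/9) = I*√103873/3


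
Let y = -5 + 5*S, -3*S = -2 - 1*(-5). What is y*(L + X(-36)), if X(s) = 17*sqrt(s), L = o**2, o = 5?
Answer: -250 - 1020*I ≈ -250.0 - 1020.0*I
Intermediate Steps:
L = 25 (L = 5**2 = 25)
S = -1 (S = -(-2 - 1*(-5))/3 = -(-2 + 5)/3 = -1/3*3 = -1)
y = -10 (y = -5 + 5*(-1) = -5 - 5 = -10)
y*(L + X(-36)) = -10*(25 + 17*sqrt(-36)) = -10*(25 + 17*(6*I)) = -10*(25 + 102*I) = -250 - 1020*I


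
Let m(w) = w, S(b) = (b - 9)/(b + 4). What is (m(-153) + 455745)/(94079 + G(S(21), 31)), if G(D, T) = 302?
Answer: 455592/94381 ≈ 4.8272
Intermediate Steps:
S(b) = (-9 + b)/(4 + b)
(m(-153) + 455745)/(94079 + G(S(21), 31)) = (-153 + 455745)/(94079 + 302) = 455592/94381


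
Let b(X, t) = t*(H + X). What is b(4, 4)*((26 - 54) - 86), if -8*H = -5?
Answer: -2109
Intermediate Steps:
H = 5/8 (H = -⅛*(-5) = 5/8 ≈ 0.62500)
b(X, t) = t*(5/8 + X)
b(4, 4)*((26 - 54) - 86) = ((⅛)*4*(5 + 8*4))*((26 - 54) - 86) = ((⅛)*4*(5 + 32))*(-28 - 86) = ((⅛)*4*37)*(-114) = (37/2)*(-114) = -2109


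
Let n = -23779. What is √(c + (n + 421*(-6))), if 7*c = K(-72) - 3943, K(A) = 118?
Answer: 2*I*√328930/7 ≈ 163.86*I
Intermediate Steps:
c = -3825/7 (c = (118 - 3943)/7 = (⅐)*(-3825) = -3825/7 ≈ -546.43)
√(c + (n + 421*(-6))) = √(-3825/7 + (-23779 + 421*(-6))) = √(-3825/7 + (-23779 - 2526)) = √(-3825/7 - 26305) = √(-187960/7) = 2*I*√328930/7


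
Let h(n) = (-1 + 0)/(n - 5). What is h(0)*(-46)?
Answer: -46/5 ≈ -9.2000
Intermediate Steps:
h(n) = -1/(-5 + n)
h(0)*(-46) = -1/(-5 + 0)*(-46) = -1/(-5)*(-46) = -1*(-⅕)*(-46) = (⅕)*(-46) = -46/5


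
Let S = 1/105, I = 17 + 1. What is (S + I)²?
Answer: 3575881/11025 ≈ 324.34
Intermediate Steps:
I = 18
S = 1/105 ≈ 0.0095238
(S + I)² = (1/105 + 18)² = (1891/105)² = 3575881/11025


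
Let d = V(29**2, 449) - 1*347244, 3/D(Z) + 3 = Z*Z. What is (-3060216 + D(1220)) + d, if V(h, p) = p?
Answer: -5070984951364/1488397 ≈ -3.4070e+6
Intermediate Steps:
D(Z) = 3/(-3 + Z**2) (D(Z) = 3/(-3 + Z*Z) = 3/(-3 + Z**2))
d = -346795 (d = 449 - 1*347244 = 449 - 347244 = -346795)
(-3060216 + D(1220)) + d = (-3060216 + 3/(-3 + 1220**2)) - 346795 = (-3060216 + 3/(-3 + 1488400)) - 346795 = (-3060216 + 3/1488397) - 346795 = -4554816313749/1488397 - 346795 = -5070984951364/1488397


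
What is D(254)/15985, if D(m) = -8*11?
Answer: -88/15985 ≈ -0.0055052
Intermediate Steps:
D(m) = -88
D(254)/15985 = -88/15985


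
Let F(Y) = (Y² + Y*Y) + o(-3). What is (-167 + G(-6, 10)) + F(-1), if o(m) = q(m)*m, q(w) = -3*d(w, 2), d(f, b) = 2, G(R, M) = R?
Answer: -153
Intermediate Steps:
q(w) = -6 (q(w) = -3*2 = -6)
o(m) = -6*m
F(Y) = 18 + 2*Y² (F(Y) = (Y² + Y*Y) - 6*(-3) = (Y² + Y²) + 18 = 2*Y² + 18 = 18 + 2*Y²)
(-167 + G(-6, 10)) + F(-1) = (-167 - 6) + (18 + 2*(-1)²) = -173 + (18 + 2*1) = -173 + (18 + 2) = -173 + 20 = -153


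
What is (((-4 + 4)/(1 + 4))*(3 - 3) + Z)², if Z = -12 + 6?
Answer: 36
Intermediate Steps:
Z = -6
(((-4 + 4)/(1 + 4))*(3 - 3) + Z)² = (((-4 + 4)/(1 + 4))*(3 - 3) - 6)² = ((0/5)*0 - 6)² = ((0*(⅕))*0 - 6)² = (0*0 - 6)² = (0 - 6)² = (-6)² = 36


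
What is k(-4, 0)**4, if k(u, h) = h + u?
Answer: 256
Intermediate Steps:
k(-4, 0)**4 = (0 - 4)**4 = (-4)**4 = 256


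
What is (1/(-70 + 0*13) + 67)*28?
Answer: 9378/5 ≈ 1875.6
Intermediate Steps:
(1/(-70 + 0*13) + 67)*28 = (1/(-70 + 0) + 67)*28 = (1/(-70) + 67)*28 = (-1/70 + 67)*28 = (4689/70)*28 = 9378/5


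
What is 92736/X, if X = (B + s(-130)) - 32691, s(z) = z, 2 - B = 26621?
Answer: -5796/3715 ≈ -1.5602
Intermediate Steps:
B = -26619 (B = 2 - 1*26621 = 2 - 26621 = -26619)
X = -59440 (X = (-26619 - 130) - 32691 = -26749 - 32691 = -59440)
92736/X = 92736/(-59440) = 92736*(-1/59440) = -5796/3715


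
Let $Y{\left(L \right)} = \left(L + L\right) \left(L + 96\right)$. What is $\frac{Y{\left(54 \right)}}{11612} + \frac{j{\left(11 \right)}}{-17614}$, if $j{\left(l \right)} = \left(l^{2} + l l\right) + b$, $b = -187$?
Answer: $\frac{71177035}{51133442} \approx 1.392$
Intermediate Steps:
$Y{\left(L \right)} = 2 L \left(96 + L\right)$
$j{\left(l \right)} = -187 + 2 l^{2}$ ($j{\left(l \right)} = \left(l^{2} + l l\right) - 187 = \left(l^{2} + l^{2}\right) - 187 = 2 l^{2} - 187 = -187 + 2 l^{2}$)
$\frac{Y{\left(54 \right)}}{11612} + \frac{j{\left(11 \right)}}{-17614} = \frac{2 \cdot 54 \left(96 + 54\right)}{11612} + \frac{-187 + 2 \cdot 11^{2}}{-17614} = 2 \cdot 54 \cdot 150 \cdot \frac{1}{11612} + \left(-187 + 2 \cdot 121\right) \left(- \frac{1}{17614}\right) = 16200 \cdot \frac{1}{11612} + \left(-187 + 242\right) \left(- \frac{1}{17614}\right) = \frac{4050}{2903} + 55 \left(- \frac{1}{17614}\right) = \frac{4050}{2903} - \frac{55}{17614} = \frac{71177035}{51133442}$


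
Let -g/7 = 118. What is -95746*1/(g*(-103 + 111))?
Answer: 6839/472 ≈ 14.489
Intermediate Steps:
g = -826 (g = -7*118 = -826)
-95746*1/(g*(-103 + 111)) = -95746*(-1/(826*(-103 + 111))) = -95746/((-826*8)) = -95746/(-6608) = -95746*(-1/6608) = 6839/472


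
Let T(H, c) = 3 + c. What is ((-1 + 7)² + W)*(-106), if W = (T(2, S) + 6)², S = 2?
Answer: -16642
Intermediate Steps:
W = 121 (W = ((3 + 2) + 6)² = (5 + 6)² = 11² = 121)
((-1 + 7)² + W)*(-106) = ((-1 + 7)² + 121)*(-106) = (6² + 121)*(-106) = (36 + 121)*(-106) = 157*(-106) = -16642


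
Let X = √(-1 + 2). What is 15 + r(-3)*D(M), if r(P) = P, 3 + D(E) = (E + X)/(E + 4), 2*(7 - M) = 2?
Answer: 219/10 ≈ 21.900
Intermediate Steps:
M = 6 (M = 7 - ½*2 = 7 - 1 = 6)
X = 1 (X = √1 = 1)
D(E) = -3 + (1 + E)/(4 + E) (D(E) = -3 + (E + 1)/(E + 4) = -3 + (1 + E)/(4 + E))
15 + r(-3)*D(M) = 15 - 3*(-11 - 2*6)/(4 + 6) = 15 - 3*(-11 - 12)/10 = 15 - 3*(-23)/10 = 15 - 3*(-23/10) = 15 + 69/10 = 219/10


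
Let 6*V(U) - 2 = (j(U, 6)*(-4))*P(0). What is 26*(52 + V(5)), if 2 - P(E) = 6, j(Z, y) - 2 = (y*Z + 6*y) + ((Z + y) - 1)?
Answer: 20306/3 ≈ 6768.7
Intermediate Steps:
j(Z, y) = 1 + Z + 7*y + Z*y (j(Z, y) = 2 + ((y*Z + 6*y) + ((Z + y) - 1)) = 2 + ((Z*y + 6*y) + (-1 + Z + y)) = 2 + ((6*y + Z*y) + (-1 + Z + y)) = 2 + (-1 + Z + 7*y + Z*y) = 1 + Z + 7*y + Z*y)
P(E) = -4 (P(E) = 2 - 1*6 = 2 - 6 = -4)
V(U) = 115 + 56*U/3 (V(U) = ⅓ + (((1 + U + 7*6 + U*6)*(-4))*(-4))/6 = ⅓ + (((1 + U + 42 + 6*U)*(-4))*(-4))/6 = ⅓ + (((43 + 7*U)*(-4))*(-4))/6 = ⅓ + ((-172 - 28*U)*(-4))/6 = ⅓ + (688 + 112*U)/6 = ⅓ + (344/3 + 56*U/3) = 115 + 56*U/3)
26*(52 + V(5)) = 26*(52 + (115 + (56/3)*5)) = 26*(52 + (115 + 280/3)) = 26*(52 + 625/3) = 26*(781/3) = 20306/3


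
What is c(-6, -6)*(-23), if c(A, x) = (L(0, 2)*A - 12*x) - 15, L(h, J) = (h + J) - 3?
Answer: -1449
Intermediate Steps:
L(h, J) = -3 + J + h (L(h, J) = (J + h) - 3 = -3 + J + h)
c(A, x) = -15 - A - 12*x (c(A, x) = ((-3 + 2 + 0)*A - 12*x) - 15 = (-A - 12*x) - 15 = -15 - A - 12*x)
c(-6, -6)*(-23) = (-15 - 1*(-6) - 12*(-6))*(-23) = (-15 + 6 + 72)*(-23) = 63*(-23) = -1449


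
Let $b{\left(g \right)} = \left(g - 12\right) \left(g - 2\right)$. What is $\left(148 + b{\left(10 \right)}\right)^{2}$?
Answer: $17424$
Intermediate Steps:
$b{\left(g \right)} = \left(-12 + g\right) \left(-2 + g\right)$
$\left(148 + b{\left(10 \right)}\right)^{2} = \left(148 + \left(24 + 10^{2} - 140\right)\right)^{2} = \left(148 + \left(24 + 100 - 140\right)\right)^{2} = \left(148 - 16\right)^{2} = 132^{2} = 17424$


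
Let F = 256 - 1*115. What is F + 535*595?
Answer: 318466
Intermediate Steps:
F = 141 (F = 256 - 115 = 141)
F + 535*595 = 141 + 535*595 = 141 + 318325 = 318466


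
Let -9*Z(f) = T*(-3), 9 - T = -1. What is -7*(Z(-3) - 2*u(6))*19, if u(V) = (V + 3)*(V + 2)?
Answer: 56126/3 ≈ 18709.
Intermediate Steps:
T = 10 (T = 9 - 1*(-1) = 9 + 1 = 10)
u(V) = (2 + V)*(3 + V) (u(V) = (3 + V)*(2 + V) = (2 + V)*(3 + V))
Z(f) = 10/3 (Z(f) = -10*(-3)/9 = -⅑*(-30) = 10/3)
-7*(Z(-3) - 2*u(6))*19 = -7*(10/3 - 2*(6 + 6² + 5*6))*19 = -7*(10/3 - 2*(6 + 36 + 30))*19 = -7*(10/3 - 2*72)*19 = -7*(10/3 - 144)*19 = -7*(-422/3)*19 = (2954/3)*19 = 56126/3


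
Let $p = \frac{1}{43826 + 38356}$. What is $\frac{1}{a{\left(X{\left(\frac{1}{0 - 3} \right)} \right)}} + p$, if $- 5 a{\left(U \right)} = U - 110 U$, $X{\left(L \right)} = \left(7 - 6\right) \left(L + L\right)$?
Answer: $- \frac{308128}{4478919} \approx -0.068795$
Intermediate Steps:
$X{\left(L \right)} = 2 L$ ($X{\left(L \right)} = 1 \cdot 2 L = 2 L$)
$p = \frac{1}{82182} \approx 1.2168 \cdot 10^{-5}$
$a{\left(U \right)} = \frac{109 U}{5}$ ($a{\left(U \right)} = - \frac{U - 110 U}{5} = - \frac{\left(-109\right) U}{5} = \frac{109 U}{5}$)
$\frac{1}{a{\left(X{\left(\frac{1}{0 - 3} \right)} \right)}} + p = \frac{1}{\frac{109}{5} \frac{2}{0 - 3}} + \frac{1}{82182} = \frac{1}{\frac{109}{5} \frac{2}{-3}} + \frac{1}{82182} = \frac{1}{\frac{109}{5} \cdot 2 \left(- \frac{1}{3}\right)} + \frac{1}{82182} = \frac{1}{\frac{109}{5} \left(- \frac{2}{3}\right)} + \frac{1}{82182} = \frac{1}{- \frac{218}{15}} + \frac{1}{82182} = - \frac{15}{218} + \frac{1}{82182} = - \frac{308128}{4478919}$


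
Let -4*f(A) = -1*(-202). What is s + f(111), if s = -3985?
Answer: -8071/2 ≈ -4035.5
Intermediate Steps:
f(A) = -101/2 (f(A) = -(-1)*(-202)/4 = -¼*202 = -101/2)
s + f(111) = -3985 - 101/2 = -8071/2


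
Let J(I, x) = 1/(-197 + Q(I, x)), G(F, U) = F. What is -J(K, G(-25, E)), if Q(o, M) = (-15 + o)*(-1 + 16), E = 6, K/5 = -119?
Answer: 1/9347 ≈ 0.00010699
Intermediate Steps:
K = -595 (K = 5*(-119) = -595)
Q(o, M) = -225 + 15*o (Q(o, M) = (-15 + o)*15 = -225 + 15*o)
J(I, x) = 1/(-422 + 15*I) (J(I, x) = 1/(-197 + (-225 + 15*I)) = 1/(-422 + 15*I))
-J(K, G(-25, E)) = -1/(-422 + 15*(-595)) = -1/(-422 - 8925) = -1/(-9347) = -1*(-1/9347) = 1/9347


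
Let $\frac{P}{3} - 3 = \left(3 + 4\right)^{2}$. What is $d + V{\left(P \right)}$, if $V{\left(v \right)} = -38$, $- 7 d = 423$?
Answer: $- \frac{689}{7} \approx -98.429$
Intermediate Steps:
$d = - \frac{423}{7}$ ($d = \left(- \frac{1}{7}\right) 423 = - \frac{423}{7} \approx -60.429$)
$P = 156$ ($P = 9 + 3 \left(3 + 4\right)^{2} = 9 + 3 \cdot 7^{2} = 9 + 3 \cdot 49 = 9 + 147 = 156$)
$d + V{\left(P \right)} = - \frac{423}{7} - 38 = - \frac{689}{7}$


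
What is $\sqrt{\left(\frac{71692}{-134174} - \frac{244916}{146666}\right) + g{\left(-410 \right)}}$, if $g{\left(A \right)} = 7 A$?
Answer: $\frac{19 i \sqrt{192567840295934712674}}{4919690971} \approx 53.593 i$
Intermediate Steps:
$\sqrt{\left(\frac{71692}{-134174} - \frac{244916}{146666}\right) + g{\left(-410 \right)}} = \sqrt{\left(\frac{71692}{-134174} - \frac{244916}{146666}\right) + 7 \left(-410\right)} = \sqrt{\left(71692 \left(- \frac{1}{134174}\right) - \frac{122458}{73333}\right) - 2870} = \sqrt{\left(- \frac{35846}{67087} - \frac{122458}{73333}\right) - 2870} = \sqrt{- \frac{10844034564}{4919690971} - 2870} = \sqrt{- \frac{14130357121334}{4919690971}} = \frac{19 i \sqrt{192567840295934712674}}{4919690971}$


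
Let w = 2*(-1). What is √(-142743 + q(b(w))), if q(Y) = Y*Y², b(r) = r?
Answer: I*√142751 ≈ 377.82*I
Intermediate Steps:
w = -2
q(Y) = Y³
√(-142743 + q(b(w))) = √(-142743 + (-2)³) = √(-142743 - 8) = √(-142751) = I*√142751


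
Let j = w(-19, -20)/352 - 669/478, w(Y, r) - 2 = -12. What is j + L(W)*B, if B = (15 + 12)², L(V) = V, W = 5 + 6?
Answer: 337251149/42064 ≈ 8017.6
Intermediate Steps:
w(Y, r) = -10 (w(Y, r) = 2 - 12 = -10)
W = 11
j = -60067/42064 (j = -10/352 - 669/478 = -10*1/352 - 669*1/478 = -5/176 - 669/478 = -60067/42064 ≈ -1.4280)
B = 729 (B = 27² = 729)
j + L(W)*B = -60067/42064 + 11*729 = -60067/42064 + 8019 = 337251149/42064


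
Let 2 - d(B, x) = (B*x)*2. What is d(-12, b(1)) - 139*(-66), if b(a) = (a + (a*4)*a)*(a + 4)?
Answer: 9776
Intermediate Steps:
b(a) = (4 + a)*(a + 4*a²) (b(a) = (a + (4*a)*a)*(4 + a) = (a + 4*a²)*(4 + a) = (4 + a)*(a + 4*a²))
d(B, x) = 2 - 2*B*x (d(B, x) = 2 - B*x*2 = 2 - 2*B*x)
d(-12, b(1)) - 139*(-66) = (2 - 2*(-12)*1*(4 + 4*1² + 17*1)) - 139*(-66) = (2 - 2*(-12)*1*(4 + 4*1 + 17)) + 9174 = (2 - 2*(-12)*1*(4 + 4 + 17)) + 9174 = (2 - 2*(-12)*1*25) + 9174 = (2 - 2*(-12)*25) + 9174 = (2 + 600) + 9174 = 602 + 9174 = 9776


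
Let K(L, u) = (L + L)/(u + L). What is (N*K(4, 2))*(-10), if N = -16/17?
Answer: 640/51 ≈ 12.549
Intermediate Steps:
N = -16/17 (N = -16*1/17 = -16/17 ≈ -0.94118)
K(L, u) = 2*L/(L + u) (K(L, u) = (2*L)/(L + u) = 2*L/(L + u))
(N*K(4, 2))*(-10) = -32*4/(17*(4 + 2))*(-10) = -32*4/(17*6)*(-10) = -16/17*4/3*(-10) = -64/51*(-10) = 640/51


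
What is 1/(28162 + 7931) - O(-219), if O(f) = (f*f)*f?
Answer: 379101345688/36093 ≈ 1.0503e+7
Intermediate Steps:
O(f) = f³ (O(f) = f²*f = f³)
1/(28162 + 7931) - O(-219) = 1/(28162 + 7931) - 1*(-219)³ = 1/36093 - 1*(-10503459) = 1/36093 + 10503459 = 379101345688/36093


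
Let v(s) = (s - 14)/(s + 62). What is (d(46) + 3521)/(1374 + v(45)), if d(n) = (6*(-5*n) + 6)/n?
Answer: 8591672/3382127 ≈ 2.5403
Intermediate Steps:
v(s) = (-14 + s)/(62 + s)
d(n) = (6 - 30*n)/n (d(n) = (-30*n + 6)/n = (6 - 30*n)/n)
(d(46) + 3521)/(1374 + v(45)) = ((-30 + 6/46) + 3521)/(1374 + (-14 + 45)/(62 + 45)) = ((-30 + 6*(1/46)) + 3521)/(1374 + 31/107) = ((-30 + 3/23) + 3521)/(1374 + (1/107)*31) = (-687/23 + 3521)/(1374 + 31/107) = 80296/(23*(147049/107)) = (80296/23)*(107/147049) = 8591672/3382127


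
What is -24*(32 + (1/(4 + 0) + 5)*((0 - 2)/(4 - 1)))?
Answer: -684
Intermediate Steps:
-24*(32 + (1/(4 + 0) + 5)*((0 - 2)/(4 - 1))) = -24*(32 + (1/4 + 5)*(-2/3)) = -24*(32 + (¼ + 5)*(-2*⅓)) = -24*(32 + (21/4)*(-⅔)) = -24*(32 - 7/2) = -24*57/2 = -684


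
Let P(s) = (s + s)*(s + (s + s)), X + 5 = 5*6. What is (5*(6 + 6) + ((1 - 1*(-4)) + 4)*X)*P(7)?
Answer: 83790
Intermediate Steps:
X = 25 (X = -5 + 5*6 = -5 + 30 = 25)
P(s) = 6*s² (P(s) = (2*s)*(s + 2*s) = (2*s)*(3*s) = 6*s²)
(5*(6 + 6) + ((1 - 1*(-4)) + 4)*X)*P(7) = (5*(6 + 6) + ((1 - 1*(-4)) + 4)*25)*(6*7²) = (5*12 + ((1 + 4) + 4)*25)*(6*49) = (60 + (5 + 4)*25)*294 = (60 + 9*25)*294 = (60 + 225)*294 = 285*294 = 83790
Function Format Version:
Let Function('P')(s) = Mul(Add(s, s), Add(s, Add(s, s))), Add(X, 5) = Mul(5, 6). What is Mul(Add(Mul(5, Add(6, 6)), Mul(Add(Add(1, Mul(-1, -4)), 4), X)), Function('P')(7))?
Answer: 83790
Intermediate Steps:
X = 25 (X = Add(-5, Mul(5, 6)) = Add(-5, 30) = 25)
Function('P')(s) = Mul(6, Pow(s, 2)) (Function('P')(s) = Mul(Mul(2, s), Add(s, Mul(2, s))) = Mul(Mul(2, s), Mul(3, s)) = Mul(6, Pow(s, 2)))
Mul(Add(Mul(5, Add(6, 6)), Mul(Add(Add(1, Mul(-1, -4)), 4), X)), Function('P')(7)) = Mul(Add(Mul(5, Add(6, 6)), Mul(Add(Add(1, Mul(-1, -4)), 4), 25)), Mul(6, Pow(7, 2))) = Mul(Add(Mul(5, 12), Mul(Add(Add(1, 4), 4), 25)), Mul(6, 49)) = Mul(Add(60, Mul(Add(5, 4), 25)), 294) = Mul(Add(60, Mul(9, 25)), 294) = Mul(Add(60, 225), 294) = Mul(285, 294) = 83790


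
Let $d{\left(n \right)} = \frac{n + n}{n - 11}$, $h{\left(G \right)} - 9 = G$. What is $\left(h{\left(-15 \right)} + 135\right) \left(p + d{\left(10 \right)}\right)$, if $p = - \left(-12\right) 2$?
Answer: $516$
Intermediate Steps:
$p = 24$ ($p = \left(-1\right) \left(-24\right) = 24$)
$h{\left(G \right)} = 9 + G$
$d{\left(n \right)} = \frac{2 n}{-11 + n}$
$\left(h{\left(-15 \right)} + 135\right) \left(p + d{\left(10 \right)}\right) = \left(\left(9 - 15\right) + 135\right) \left(24 + 2 \cdot 10 \frac{1}{-11 + 10}\right) = \left(-6 + 135\right) \left(24 + 2 \cdot 10 \frac{1}{-1}\right) = 129 \left(24 + 2 \cdot 10 \left(-1\right)\right) = 129 \left(24 - 20\right) = 129 \cdot 4 = 516$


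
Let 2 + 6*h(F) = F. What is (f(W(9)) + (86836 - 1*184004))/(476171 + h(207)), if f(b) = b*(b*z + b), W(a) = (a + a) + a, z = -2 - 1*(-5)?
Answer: -565512/2857231 ≈ -0.19792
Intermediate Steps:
z = 3 (z = -2 + 5 = 3)
W(a) = 3*a (W(a) = 2*a + a = 3*a)
h(F) = -⅓ + F/6
f(b) = 4*b² (f(b) = b*(b*3 + b) = b*(3*b + b) = b*(4*b) = 4*b²)
(f(W(9)) + (86836 - 1*184004))/(476171 + h(207)) = (4*(3*9)² + (86836 - 1*184004))/(476171 + (-⅓ + (⅙)*207)) = (4*27² + (86836 - 184004))/(476171 + (-⅓ + 69/2)) = (4*729 - 97168)/(476171 + 205/6) = (2916 - 97168)/(2857231/6) = -94252*6/2857231 = -565512/2857231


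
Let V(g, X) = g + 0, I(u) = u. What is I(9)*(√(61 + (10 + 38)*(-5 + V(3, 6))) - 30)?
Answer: -270 + 9*I*√35 ≈ -270.0 + 53.245*I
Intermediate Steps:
V(g, X) = g
I(9)*(√(61 + (10 + 38)*(-5 + V(3, 6))) - 30) = 9*(√(61 + (10 + 38)*(-5 + 3)) - 30) = 9*(√(61 + 48*(-2)) - 30) = 9*(√(61 - 96) - 30) = 9*(√(-35) - 30) = 9*(I*√35 - 30) = 9*(-30 + I*√35) = -270 + 9*I*√35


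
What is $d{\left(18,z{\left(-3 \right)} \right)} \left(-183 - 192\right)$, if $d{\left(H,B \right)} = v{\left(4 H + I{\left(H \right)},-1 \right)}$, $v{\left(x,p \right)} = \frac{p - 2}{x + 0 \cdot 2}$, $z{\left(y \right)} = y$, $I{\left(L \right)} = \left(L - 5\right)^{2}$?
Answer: $\frac{1125}{241} \approx 4.6681$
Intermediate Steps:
$I{\left(L \right)} = \left(-5 + L\right)^{2}$
$v{\left(x,p \right)} = \frac{-2 + p}{x}$ ($v{\left(x,p \right)} = \frac{-2 + p}{x + 0} = \frac{-2 + p}{x}$)
$d{\left(H,B \right)} = - \frac{3}{\left(-5 + H\right)^{2} + 4 H}$ ($d{\left(H,B \right)} = \frac{-2 - 1}{4 H + \left(-5 + H\right)^{2}} = \frac{1}{\left(-5 + H\right)^{2} + 4 H} \left(-3\right) = - \frac{3}{\left(-5 + H\right)^{2} + 4 H}$)
$d{\left(18,z{\left(-3 \right)} \right)} \left(-183 - 192\right) = - \frac{3}{\left(-5 + 18\right)^{2} + 4 \cdot 18} \left(-183 - 192\right) = - \frac{3}{13^{2} + 72} \left(-375\right) = - \frac{3}{169 + 72} \left(-375\right) = - \frac{3}{241} \left(-375\right) = \left(-3\right) \frac{1}{241} \left(-375\right) = \left(- \frac{3}{241}\right) \left(-375\right) = \frac{1125}{241}$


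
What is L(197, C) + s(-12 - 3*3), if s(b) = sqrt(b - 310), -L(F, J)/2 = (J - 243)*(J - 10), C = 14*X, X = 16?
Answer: 8132 + I*sqrt(331) ≈ 8132.0 + 18.193*I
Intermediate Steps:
C = 224 (C = 14*16 = 224)
L(F, J) = -2*(-243 + J)*(-10 + J) (L(F, J) = -2*(J - 243)*(J - 10) = -2*(-243 + J)*(-10 + J))
s(b) = sqrt(-310 + b)
L(197, C) + s(-12 - 3*3) = (-4860 - 2*224**2 + 506*224) + sqrt(-310 + (-12 - 3*3)) = (-4860 - 2*50176 + 113344) + sqrt(-310 + (-12 - 9)) = (-4860 - 100352 + 113344) + sqrt(-310 - 21) = 8132 + sqrt(-331) = 8132 + I*sqrt(331)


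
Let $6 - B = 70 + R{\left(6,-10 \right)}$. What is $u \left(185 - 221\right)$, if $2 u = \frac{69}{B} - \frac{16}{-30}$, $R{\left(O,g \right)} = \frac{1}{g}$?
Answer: $\frac{3492}{355} \approx 9.8366$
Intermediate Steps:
$B = - \frac{639}{10}$ ($B = 6 - \left(70 + \frac{1}{-10}\right) = 6 - \left(70 - \frac{1}{10}\right) = 6 - \frac{699}{10} = - \frac{639}{10} \approx -63.9$)
$u = - \frac{97}{355}$ ($u = \frac{\frac{69}{- \frac{639}{10}} - \frac{16}{-30}}{2} = \frac{69 \left(- \frac{10}{639}\right) - - \frac{8}{15}}{2} = \frac{- \frac{230}{213} + \frac{8}{15}}{2} = \frac{1}{2} \left(- \frac{194}{355}\right) = - \frac{97}{355} \approx -0.27324$)
$u \left(185 - 221\right) = - \frac{97 \left(185 - 221\right)}{355} = \left(- \frac{97}{355}\right) \left(-36\right) = \frac{3492}{355}$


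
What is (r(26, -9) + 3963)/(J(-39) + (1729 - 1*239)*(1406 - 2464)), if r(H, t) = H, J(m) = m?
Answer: -3989/1576459 ≈ -0.0025304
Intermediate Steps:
(r(26, -9) + 3963)/(J(-39) + (1729 - 1*239)*(1406 - 2464)) = (26 + 3963)/(-39 + (1729 - 1*239)*(1406 - 2464)) = 3989/(-39 + (1729 - 239)*(-1058)) = 3989/(-39 + 1490*(-1058)) = 3989/(-39 - 1576420) = 3989/(-1576459) = 3989*(-1/1576459) = -3989/1576459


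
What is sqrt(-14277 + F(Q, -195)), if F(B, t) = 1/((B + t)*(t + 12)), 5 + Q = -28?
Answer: I*sqrt(690408820973)/6954 ≈ 119.49*I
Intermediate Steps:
Q = -33 (Q = -5 - 28 = -33)
F(B, t) = 1/((12 + t)*(B + t)) (F(B, t) = 1/((B + t)*(12 + t)) = 1/((12 + t)*(B + t)))
sqrt(-14277 + F(Q, -195)) = sqrt(-14277 + 1/((-195)**2 + 12*(-33) + 12*(-195) - 33*(-195))) = sqrt(-14277 + 1/(38025 - 396 - 2340 + 6435)) = sqrt(-14277 + 1/41724) = sqrt(-595693547/41724) = I*sqrt(690408820973)/6954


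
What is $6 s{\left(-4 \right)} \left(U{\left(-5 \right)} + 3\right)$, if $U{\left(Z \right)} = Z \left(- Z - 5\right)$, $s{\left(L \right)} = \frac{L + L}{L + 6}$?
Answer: $-72$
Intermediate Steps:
$s{\left(L \right)} = \frac{2 L}{6 + L}$
$U{\left(Z \right)} = Z \left(-5 - Z\right)$
$6 s{\left(-4 \right)} \left(U{\left(-5 \right)} + 3\right) = 6 \cdot 2 \left(-4\right) \frac{1}{6 - 4} \left(\left(-1\right) \left(-5\right) \left(5 - 5\right) + 3\right) = 6 \cdot 2 \left(-4\right) \frac{1}{2} \left(\left(-1\right) \left(-5\right) 0 + 3\right) = 6 \cdot 2 \left(-4\right) \frac{1}{2} \left(0 + 3\right) = 6 \left(\left(-4\right) 3\right) = 6 \left(-12\right) = -72$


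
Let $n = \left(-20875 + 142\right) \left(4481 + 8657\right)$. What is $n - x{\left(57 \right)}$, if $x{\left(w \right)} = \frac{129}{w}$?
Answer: $- \frac{5175412969}{19} \approx -2.7239 \cdot 10^{8}$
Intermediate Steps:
$n = -272390154$ ($n = \left(-20733\right) 13138 = -272390154$)
$n - x{\left(57 \right)} = -272390154 - \frac{129}{57} = -272390154 - 129 \cdot \frac{1}{57} = -272390154 - \frac{43}{19} = - \frac{5175412969}{19}$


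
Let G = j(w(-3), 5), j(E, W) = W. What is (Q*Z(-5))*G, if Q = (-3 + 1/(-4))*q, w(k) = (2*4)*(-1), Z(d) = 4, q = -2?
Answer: 130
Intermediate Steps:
w(k) = -8 (w(k) = 8*(-1) = -8)
G = 5
Q = 13/2 (Q = (-3 + 1/(-4))*(-2) = (-3 + 1*(-1/4))*(-2) = (-3 - 1/4)*(-2) = -13/4*(-2) = 13/2 ≈ 6.5000)
(Q*Z(-5))*G = ((13/2)*4)*5 = 26*5 = 130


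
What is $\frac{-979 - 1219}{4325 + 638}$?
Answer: $- \frac{314}{709} \approx -0.44288$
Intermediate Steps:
$\frac{-979 - 1219}{4325 + 638} = - \frac{2198}{4963} = \left(-2198\right) \frac{1}{4963} = - \frac{314}{709}$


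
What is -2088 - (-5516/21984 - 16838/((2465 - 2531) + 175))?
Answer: -1158153673/599064 ≈ -1933.3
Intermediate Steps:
-2088 - (-5516/21984 - 16838/((2465 - 2531) + 175)) = -2088 - (-5516*1/21984 - 16838/(-66 + 175)) = -2088 - (-1379/5496 - 16838/109) = -2088 - 1*(-92691959/599064) = -2088 + 92691959/599064 = -1158153673/599064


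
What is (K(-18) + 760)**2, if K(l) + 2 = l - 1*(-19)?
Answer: 576081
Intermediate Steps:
K(l) = 17 + l (K(l) = -2 + (l - 1*(-19)) = -2 + (l + 19) = -2 + (19 + l) = 17 + l)
(K(-18) + 760)**2 = ((17 - 18) + 760)**2 = (-1 + 760)**2 = 759**2 = 576081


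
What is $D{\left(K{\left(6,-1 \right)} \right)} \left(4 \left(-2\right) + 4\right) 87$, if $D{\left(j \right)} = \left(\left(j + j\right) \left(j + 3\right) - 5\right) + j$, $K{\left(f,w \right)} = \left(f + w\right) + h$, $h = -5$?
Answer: $1740$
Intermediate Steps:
$K{\left(f,w \right)} = -5 + f + w$ ($K{\left(f,w \right)} = \left(f + w\right) - 5 = -5 + f + w$)
$D{\left(j \right)} = -5 + j + 2 j \left(3 + j\right)$ ($D{\left(j \right)} = \left(2 j \left(3 + j\right) - 5\right) + j = \left(-5 + 2 j \left(3 + j\right)\right) + j = -5 + j + 2 j \left(3 + j\right)$)
$D{\left(K{\left(6,-1 \right)} \right)} \left(4 \left(-2\right) + 4\right) 87 = \left(-5 + 2 \left(-5 + 6 - 1\right)^{2} + 7 \left(-5 + 6 - 1\right)\right) \left(4 \left(-2\right) + 4\right) 87 = \left(-5 + 2 \cdot 0^{2} + 7 \cdot 0\right) \left(-8 + 4\right) 87 = \left(-5 + 2 \cdot 0 + 0\right) \left(-4\right) 87 = \left(-5 + 0 + 0\right) \left(-4\right) 87 = \left(-5\right) \left(-4\right) 87 = 20 \cdot 87 = 1740$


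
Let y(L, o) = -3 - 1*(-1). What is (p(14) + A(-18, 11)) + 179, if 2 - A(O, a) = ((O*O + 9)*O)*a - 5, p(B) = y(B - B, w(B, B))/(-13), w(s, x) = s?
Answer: 859562/13 ≈ 66120.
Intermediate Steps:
y(L, o) = -2 (y(L, o) = -3 + 1 = -2)
p(B) = 2/13 (p(B) = -2/(-13) = -2*(-1/13) = 2/13)
A(O, a) = 7 - O*a*(9 + O**2) (A(O, a) = 2 - (((O*O + 9)*O)*a - 5) = 2 - (((O**2 + 9)*O)*a - 5) = 2 - (((9 + O**2)*O)*a - 5) = 2 - ((O*(9 + O**2))*a - 5) = 2 - (O*a*(9 + O**2) - 5) = 2 - (-5 + O*a*(9 + O**2)) = 2 + (5 - O*a*(9 + O**2)) = 7 - O*a*(9 + O**2))
(p(14) + A(-18, 11)) + 179 = (2/13 + (7 - 1*11*(-18)**3 - 9*(-18)*11)) + 179 = (2/13 + (7 - 1*11*(-5832) + 1782)) + 179 = (2/13 + (7 + 64152 + 1782)) + 179 = (2/13 + 65941) + 179 = 857235/13 + 179 = 859562/13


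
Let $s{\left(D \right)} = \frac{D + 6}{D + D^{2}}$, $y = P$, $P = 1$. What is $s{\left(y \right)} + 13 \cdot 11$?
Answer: $\frac{293}{2} \approx 146.5$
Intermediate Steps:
$y = 1$
$s{\left(D \right)} = \frac{6 + D}{D + D^{2}}$
$s{\left(y \right)} + 13 \cdot 11 = \frac{6 + 1}{1 \left(1 + 1\right)} + 13 \cdot 11 = 1 \cdot \frac{1}{2} \cdot 7 + 143 = \frac{7}{2} + 143 = \frac{293}{2}$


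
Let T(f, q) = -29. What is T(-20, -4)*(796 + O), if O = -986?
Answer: 5510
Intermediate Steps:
T(-20, -4)*(796 + O) = -29*(796 - 986) = -29*(-190) = 5510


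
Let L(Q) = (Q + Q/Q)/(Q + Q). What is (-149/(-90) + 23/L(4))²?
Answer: 11978521/8100 ≈ 1478.8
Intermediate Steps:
L(Q) = (1 + Q)/(2*Q) (L(Q) = (Q + 1)/((2*Q)) = (1 + Q)*(1/(2*Q)) = (1 + Q)/(2*Q))
(-149/(-90) + 23/L(4))² = (-149/(-90) + 23/(((½)*(1 + 4)/4)))² = (-149*(-1/90) + 23/(((½)*(¼)*5)))² = (149/90 + 23/(5/8))² = (149/90 + 23*(8/5))² = (149/90 + 184/5)² = (3461/90)² = 11978521/8100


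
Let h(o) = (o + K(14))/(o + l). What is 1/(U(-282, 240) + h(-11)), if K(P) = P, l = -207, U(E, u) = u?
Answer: 218/52317 ≈ 0.0041669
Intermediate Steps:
h(o) = (14 + o)/(-207 + o) (h(o) = (o + 14)/(o - 207) = (14 + o)/(-207 + o))
1/(U(-282, 240) + h(-11)) = 1/(240 + (14 - 11)/(-207 - 11)) = 1/(240 + 3/(-218)) = 1/(240 - 1/218*3) = 1/(240 - 3/218) = 1/(52317/218) = 218/52317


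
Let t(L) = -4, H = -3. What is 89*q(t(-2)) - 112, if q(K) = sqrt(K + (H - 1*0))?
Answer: -112 + 89*I*sqrt(7) ≈ -112.0 + 235.47*I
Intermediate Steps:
q(K) = sqrt(-3 + K) (q(K) = sqrt(K + (-3 - 1*0)) = sqrt(K + (-3 + 0)) = sqrt(K - 3) = sqrt(-3 + K))
89*q(t(-2)) - 112 = 89*sqrt(-3 - 4) - 112 = 89*sqrt(-7) - 112 = 89*(I*sqrt(7)) - 112 = 89*I*sqrt(7) - 112 = -112 + 89*I*sqrt(7)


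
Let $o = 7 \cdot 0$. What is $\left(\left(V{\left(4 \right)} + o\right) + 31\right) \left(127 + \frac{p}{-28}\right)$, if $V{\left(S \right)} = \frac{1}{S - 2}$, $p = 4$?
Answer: $3996$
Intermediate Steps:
$o = 0$
$V{\left(S \right)} = \frac{1}{-2 + S}$
$\left(\left(V{\left(4 \right)} + o\right) + 31\right) \left(127 + \frac{p}{-28}\right) = \left(\left(\frac{1}{-2 + 4} + 0\right) + 31\right) \left(127 + \frac{4}{-28}\right) = \left(\left(\frac{1}{2} + 0\right) + 31\right) \left(127 + 4 \left(- \frac{1}{28}\right)\right) = \left(\left(\frac{1}{2} + 0\right) + 31\right) \left(127 - \frac{1}{7}\right) = \left(\frac{1}{2} + 31\right) \frac{888}{7} = \frac{63}{2} \cdot \frac{888}{7} = 3996$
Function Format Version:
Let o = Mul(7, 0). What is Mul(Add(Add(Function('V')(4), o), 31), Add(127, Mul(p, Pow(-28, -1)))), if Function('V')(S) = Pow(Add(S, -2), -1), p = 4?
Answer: 3996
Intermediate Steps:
o = 0
Function('V')(S) = Pow(Add(-2, S), -1)
Mul(Add(Add(Function('V')(4), o), 31), Add(127, Mul(p, Pow(-28, -1)))) = Mul(Add(Add(Pow(Add(-2, 4), -1), 0), 31), Add(127, Mul(4, Pow(-28, -1)))) = Mul(Add(Add(Pow(2, -1), 0), 31), Add(127, Mul(4, Rational(-1, 28)))) = Mul(Add(Add(Rational(1, 2), 0), 31), Add(127, Rational(-1, 7))) = Mul(Add(Rational(1, 2), 31), Rational(888, 7)) = Mul(Rational(63, 2), Rational(888, 7)) = 3996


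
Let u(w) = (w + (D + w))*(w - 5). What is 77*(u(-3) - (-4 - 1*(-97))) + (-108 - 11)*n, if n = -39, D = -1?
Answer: 1792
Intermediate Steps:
u(w) = (-1 + 2*w)*(-5 + w) (u(w) = (w + (-1 + w))*(w - 5) = (-1 + 2*w)*(-5 + w))
77*(u(-3) - (-4 - 1*(-97))) + (-108 - 11)*n = 77*((5 - 11*(-3) + 2*(-3)²) - (-4 - 1*(-97))) + (-108 - 11)*(-39) = 77*((5 + 33 + 2*9) - (-4 + 97)) - 119*(-39) = 77*((5 + 33 + 18) - 1*93) + 4641 = 77*(56 - 93) + 4641 = 77*(-37) + 4641 = -2849 + 4641 = 1792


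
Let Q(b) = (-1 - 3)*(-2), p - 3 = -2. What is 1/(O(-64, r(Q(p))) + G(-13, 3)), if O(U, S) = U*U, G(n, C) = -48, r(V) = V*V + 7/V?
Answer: 1/4048 ≈ 0.00024704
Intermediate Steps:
p = 1 (p = 3 - 2 = 1)
Q(b) = 8 (Q(b) = -4*(-2) = 8)
r(V) = V**2 + 7/V
O(U, S) = U**2
1/(O(-64, r(Q(p))) + G(-13, 3)) = 1/((-64)**2 - 48) = 1/(4096 - 48) = 1/4048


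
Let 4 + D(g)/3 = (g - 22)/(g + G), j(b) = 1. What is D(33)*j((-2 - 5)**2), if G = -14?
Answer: -195/19 ≈ -10.263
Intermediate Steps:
D(g) = -12 + 3*(-22 + g)/(-14 + g) (D(g) = -12 + 3*((g - 22)/(g - 14)) = -12 + 3*((-22 + g)/(-14 + g)) = -12 + 3*(-22 + g)/(-14 + g))
D(33)*j((-2 - 5)**2) = (3*(34 - 3*33)/(-14 + 33))*1 = (3*(34 - 99)/19)*1 = (3*(1/19)*(-65))*1 = -195/19*1 = -195/19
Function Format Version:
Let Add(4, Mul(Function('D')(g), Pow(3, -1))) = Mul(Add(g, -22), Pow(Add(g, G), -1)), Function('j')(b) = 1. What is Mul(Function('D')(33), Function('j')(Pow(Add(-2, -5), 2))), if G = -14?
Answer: Rational(-195, 19) ≈ -10.263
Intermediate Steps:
Function('D')(g) = Add(-12, Mul(3, Pow(Add(-14, g), -1), Add(-22, g))) (Function('D')(g) = Add(-12, Mul(3, Mul(Add(g, -22), Pow(Add(g, -14), -1)))) = Add(-12, Mul(3, Mul(Add(-22, g), Pow(Add(-14, g), -1)))) = Add(-12, Mul(3, Mul(Pow(Add(-14, g), -1), Add(-22, g)))) = Add(-12, Mul(3, Pow(Add(-14, g), -1), Add(-22, g))))
Mul(Function('D')(33), Function('j')(Pow(Add(-2, -5), 2))) = Mul(Mul(3, Pow(Add(-14, 33), -1), Add(34, Mul(-3, 33))), 1) = Mul(Mul(3, Pow(19, -1), Add(34, -99)), 1) = Mul(Mul(3, Rational(1, 19), -65), 1) = Mul(Rational(-195, 19), 1) = Rational(-195, 19)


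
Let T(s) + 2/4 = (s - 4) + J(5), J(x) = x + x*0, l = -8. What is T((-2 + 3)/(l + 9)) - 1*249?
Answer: -495/2 ≈ -247.50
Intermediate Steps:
J(x) = x (J(x) = x + 0 = x)
T(s) = ½ + s (T(s) = -½ + ((s - 4) + 5) = -½ + ((-4 + s) + 5) = -½ + (1 + s) = ½ + s)
T((-2 + 3)/(l + 9)) - 1*249 = (½ + (-2 + 3)/(-8 + 9)) - 1*249 = (½ + 1/1) - 249 = (½ + 1*1) - 249 = (½ + 1) - 249 = 3/2 - 249 = -495/2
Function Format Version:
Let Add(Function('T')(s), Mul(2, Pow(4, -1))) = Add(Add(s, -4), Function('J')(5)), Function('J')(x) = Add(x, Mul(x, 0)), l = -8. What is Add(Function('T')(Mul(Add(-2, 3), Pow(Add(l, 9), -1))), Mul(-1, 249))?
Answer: Rational(-495, 2) ≈ -247.50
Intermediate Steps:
Function('J')(x) = x (Function('J')(x) = Add(x, 0) = x)
Function('T')(s) = Add(Rational(1, 2), s) (Function('T')(s) = Add(Rational(-1, 2), Add(Add(s, -4), 5)) = Add(Rational(-1, 2), Add(Add(-4, s), 5)) = Add(Rational(-1, 2), Add(1, s)) = Add(Rational(1, 2), s))
Add(Function('T')(Mul(Add(-2, 3), Pow(Add(l, 9), -1))), Mul(-1, 249)) = Add(Add(Rational(1, 2), Mul(Add(-2, 3), Pow(Add(-8, 9), -1))), Mul(-1, 249)) = Add(Add(Rational(1, 2), Mul(1, Pow(1, -1))), -249) = Add(Add(Rational(1, 2), Mul(1, 1)), -249) = Add(Add(Rational(1, 2), 1), -249) = Add(Rational(3, 2), -249) = Rational(-495, 2)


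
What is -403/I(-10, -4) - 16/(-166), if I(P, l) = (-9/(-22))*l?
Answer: 368083/1494 ≈ 246.37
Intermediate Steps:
I(P, l) = 9*l/22 (I(P, l) = (-9*(-1/22))*l = 9*l/22)
-403/I(-10, -4) - 16/(-166) = -403/((9/22)*(-4)) - 16/(-166) = -403/(-18/11) - 16*(-1/166) = -403*(-11/18) + 8/83 = 4433/18 + 8/83 = 368083/1494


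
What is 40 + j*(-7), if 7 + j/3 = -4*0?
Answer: 187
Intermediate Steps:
j = -21 (j = -21 + 3*(-4*0) = -21 + 3*0 = -21 + 0 = -21)
40 + j*(-7) = 40 - 21*(-7) = 40 + 147 = 187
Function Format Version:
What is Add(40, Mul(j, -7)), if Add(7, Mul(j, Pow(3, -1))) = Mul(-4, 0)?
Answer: 187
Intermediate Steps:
j = -21 (j = Add(-21, Mul(3, Mul(-4, 0))) = Add(-21, Mul(3, 0)) = Add(-21, 0) = -21)
Add(40, Mul(j, -7)) = Add(40, Mul(-21, -7)) = Add(40, 147) = 187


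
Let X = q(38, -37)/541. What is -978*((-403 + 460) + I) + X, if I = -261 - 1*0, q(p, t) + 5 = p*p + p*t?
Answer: 107936025/541 ≈ 1.9951e+5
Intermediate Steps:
q(p, t) = -5 + p² + p*t (q(p, t) = -5 + (p*p + p*t) = -5 + (p² + p*t) = -5 + p² + p*t)
I = -261 (I = -261 + 0 = -261)
X = 33/541 (X = (-5 + 38² + 38*(-37))/541 = (-5 + 1444 - 1406)*(1/541) = 33*(1/541) = 33/541 ≈ 0.060998)
-978*((-403 + 460) + I) + X = -978*((-403 + 460) - 261) + 33/541 = -978*(57 - 261) + 33/541 = -978*(-204) + 33/541 = 199512 + 33/541 = 107936025/541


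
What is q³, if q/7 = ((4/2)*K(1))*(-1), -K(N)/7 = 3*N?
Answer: 25412184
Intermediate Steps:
K(N) = -21*N
q = 294 (q = 7*(((4/2)*(-21*1))*(-1)) = 7*(((4*(½))*(-21))*(-1)) = 7*((2*(-21))*(-1)) = 7*(-42*(-1)) = 7*42 = 294)
q³ = 294³ = 25412184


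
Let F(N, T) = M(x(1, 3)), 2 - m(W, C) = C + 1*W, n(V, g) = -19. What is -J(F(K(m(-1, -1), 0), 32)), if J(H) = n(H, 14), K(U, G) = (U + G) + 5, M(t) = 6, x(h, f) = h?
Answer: 19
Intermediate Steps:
m(W, C) = 2 - C - W (m(W, C) = 2 - (C + 1*W) = 2 - (C + W) = 2 + (-C - W) = 2 - C - W)
K(U, G) = 5 + G + U (K(U, G) = (G + U) + 5 = 5 + G + U)
F(N, T) = 6
J(H) = -19
-J(F(K(m(-1, -1), 0), 32)) = -1*(-19) = 19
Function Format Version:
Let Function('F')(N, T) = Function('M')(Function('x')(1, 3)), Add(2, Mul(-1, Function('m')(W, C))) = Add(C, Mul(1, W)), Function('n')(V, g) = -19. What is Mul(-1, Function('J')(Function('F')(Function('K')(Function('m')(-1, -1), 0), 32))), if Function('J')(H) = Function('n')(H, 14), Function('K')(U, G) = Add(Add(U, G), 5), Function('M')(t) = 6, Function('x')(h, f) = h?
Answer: 19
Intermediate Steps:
Function('m')(W, C) = Add(2, Mul(-1, C), Mul(-1, W)) (Function('m')(W, C) = Add(2, Mul(-1, Add(C, Mul(1, W)))) = Add(2, Mul(-1, Add(C, W))) = Add(2, Add(Mul(-1, C), Mul(-1, W))) = Add(2, Mul(-1, C), Mul(-1, W)))
Function('K')(U, G) = Add(5, G, U) (Function('K')(U, G) = Add(Add(G, U), 5) = Add(5, G, U))
Function('F')(N, T) = 6
Function('J')(H) = -19
Mul(-1, Function('J')(Function('F')(Function('K')(Function('m')(-1, -1), 0), 32))) = Mul(-1, -19) = 19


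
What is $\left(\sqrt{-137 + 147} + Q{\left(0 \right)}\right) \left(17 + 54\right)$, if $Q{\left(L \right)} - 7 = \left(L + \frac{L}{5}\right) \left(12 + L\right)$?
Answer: $497 + 71 \sqrt{10} \approx 721.52$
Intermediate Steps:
$Q{\left(L \right)} = 7 + \frac{6 L \left(12 + L\right)}{5}$ ($Q{\left(L \right)} = 7 + \left(L + \frac{L}{5}\right) \left(12 + L\right) = 7 + \frac{6 L}{5} \left(12 + L\right) = 7 + \frac{6 L \left(12 + L\right)}{5}$)
$\left(\sqrt{-137 + 147} + Q{\left(0 \right)}\right) \left(17 + 54\right) = \left(\sqrt{-137 + 147} + \left(7 + \frac{6 \cdot 0^{2}}{5} + \frac{72}{5} \cdot 0\right)\right) \left(17 + 54\right) = \left(\sqrt{10} + \left(7 + \frac{6}{5} \cdot 0 + 0\right)\right) 71 = \left(\sqrt{10} + \left(7 + 0 + 0\right)\right) 71 = \left(\sqrt{10} + 7\right) 71 = \left(7 + \sqrt{10}\right) 71 = 497 + 71 \sqrt{10}$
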